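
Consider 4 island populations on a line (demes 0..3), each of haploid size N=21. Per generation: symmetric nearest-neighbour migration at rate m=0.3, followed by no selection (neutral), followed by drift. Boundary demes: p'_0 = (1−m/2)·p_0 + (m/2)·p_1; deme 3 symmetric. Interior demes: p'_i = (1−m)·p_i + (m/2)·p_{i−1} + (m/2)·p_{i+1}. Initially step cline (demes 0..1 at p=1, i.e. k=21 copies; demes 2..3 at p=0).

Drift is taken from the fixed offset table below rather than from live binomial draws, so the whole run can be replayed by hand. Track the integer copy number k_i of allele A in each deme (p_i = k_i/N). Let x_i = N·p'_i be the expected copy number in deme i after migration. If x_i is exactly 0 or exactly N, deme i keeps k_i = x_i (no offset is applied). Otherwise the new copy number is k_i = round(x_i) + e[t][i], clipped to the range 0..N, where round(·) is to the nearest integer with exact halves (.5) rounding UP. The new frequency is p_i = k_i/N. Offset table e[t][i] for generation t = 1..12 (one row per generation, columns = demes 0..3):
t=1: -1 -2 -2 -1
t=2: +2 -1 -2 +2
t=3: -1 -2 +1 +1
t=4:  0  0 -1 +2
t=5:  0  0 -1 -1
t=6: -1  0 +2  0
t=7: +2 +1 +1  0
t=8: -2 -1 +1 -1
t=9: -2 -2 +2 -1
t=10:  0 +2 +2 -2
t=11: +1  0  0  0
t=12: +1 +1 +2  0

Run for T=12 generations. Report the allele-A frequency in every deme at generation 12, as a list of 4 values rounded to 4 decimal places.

[0.6190, 0.6190, 0.5714, 0.2381]

t=0: k=[21 21 0 0]
t=1: x=[21.0000 17.8500 3.1500 0.0000] k=[21 16 1 0]
t=2: x=[20.2500 14.5000 3.1000 0.1500] k=[21 14 1 2]
t=3: x=[19.9500 13.1000 3.1000 1.8500] k=[19 11 4 3]
t=4: x=[17.8000 11.1500 4.9000 3.1500] k=[18 11 4 5]
t=5: x=[16.9500 11.0000 5.2000 4.8500] k=[17 11 4 4]
t=6: x=[16.1000 10.8500 5.0500 4.0000] k=[15 11 7 4]
t=7: x=[14.4000 11.0000 7.1500 4.4500] k=[16 12 8 4]
t=8: x=[15.4000 12.0000 8.0000 4.6000] k=[13 11 9 4]
t=9: x=[12.7000 11.0000 8.5500 4.7500] k=[11 9 11 4]
t=10: x=[10.7000 9.6000 9.6500 5.0500] k=[11 12 12 3]
t=11: x=[11.1500 11.8500 10.6500 4.3500] k=[12 12 11 4]
t=12: x=[12.0000 11.8500 10.1000 5.0500] k=[13 13 12 5]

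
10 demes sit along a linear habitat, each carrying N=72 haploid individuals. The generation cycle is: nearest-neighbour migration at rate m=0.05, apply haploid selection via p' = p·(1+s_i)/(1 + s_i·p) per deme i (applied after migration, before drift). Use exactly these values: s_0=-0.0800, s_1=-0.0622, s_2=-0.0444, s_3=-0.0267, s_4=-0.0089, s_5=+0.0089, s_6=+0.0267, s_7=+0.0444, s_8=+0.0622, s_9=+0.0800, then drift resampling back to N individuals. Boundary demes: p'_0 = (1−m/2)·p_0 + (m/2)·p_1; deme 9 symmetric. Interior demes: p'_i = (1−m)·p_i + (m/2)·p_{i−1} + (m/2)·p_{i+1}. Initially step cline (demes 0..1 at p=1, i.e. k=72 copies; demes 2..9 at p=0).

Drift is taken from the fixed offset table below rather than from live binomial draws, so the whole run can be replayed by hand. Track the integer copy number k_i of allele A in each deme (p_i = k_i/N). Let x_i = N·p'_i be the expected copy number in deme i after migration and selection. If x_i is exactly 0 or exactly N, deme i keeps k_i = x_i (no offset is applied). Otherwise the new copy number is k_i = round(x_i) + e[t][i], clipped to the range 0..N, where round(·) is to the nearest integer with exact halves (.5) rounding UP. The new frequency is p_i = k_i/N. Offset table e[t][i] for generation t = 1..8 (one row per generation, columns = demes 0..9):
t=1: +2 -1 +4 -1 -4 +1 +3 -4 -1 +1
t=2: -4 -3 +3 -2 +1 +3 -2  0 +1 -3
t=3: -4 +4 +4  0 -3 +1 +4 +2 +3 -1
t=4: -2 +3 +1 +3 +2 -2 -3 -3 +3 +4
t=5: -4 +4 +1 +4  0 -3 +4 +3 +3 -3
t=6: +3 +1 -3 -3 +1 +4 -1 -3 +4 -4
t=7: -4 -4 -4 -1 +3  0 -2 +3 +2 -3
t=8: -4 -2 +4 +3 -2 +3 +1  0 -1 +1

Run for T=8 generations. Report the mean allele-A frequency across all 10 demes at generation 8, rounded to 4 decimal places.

0.1847

t=0: k=[72 72 0 0 0 0 0 0 0 0]
t=1: x=[72.0000 70.0838 1.7220 0.0000 0.0000 0.0000 0.0000 0.0000 0.0000 0.0000] k=[72 69 6 0 0 0 0 0 0 0]
t=2: x=[71.9185 67.2213 7.1280 0.1460 0.0000 0.0000 0.0000 0.0000 0.0000 0.0000] k=[68 64 10 0 0 0 0 0 0 0]
t=3: x=[67.5654 62.2198 10.6803 0.2433 0.0000 0.0000 0.0000 0.0000 0.0000 0.0000] k=[64 66 15 0 0 0 0 0 0 0]
t=4: x=[63.4409 64.2415 15.3445 0.3650 0.0000 0.0000 0.0000 0.0000 0.0000 0.0000] k=[61 67 16 3 0 0 0 0 0 0]
t=5: x=[60.3591 65.1892 16.3685 3.1670 0.0743 0.0000 0.0000 0.0000 0.0000 0.0000] k=[56 69 17 7 0 0 0 0 0 0]
t=6: x=[55.2785 67.0892 17.4427 6.9042 0.1734 0.0000 0.0000 0.0000 0.0000 0.0000] k=[58 68 14 4 1 0 0 0 0 0]
t=7: x=[57.2985 66.0592 14.5652 4.0698 1.0408 0.0252 0.0000 0.0000 0.0000 0.0000] k=[53 62 11 3 4 0 0 0 0 0]
t=8: x=[52.0449 59.8658 11.6254 3.1427 3.8424 0.1009 0.0000 0.0000 0.0000 0.0000] k=[48 58 16 6 2 3 0 0 0 0]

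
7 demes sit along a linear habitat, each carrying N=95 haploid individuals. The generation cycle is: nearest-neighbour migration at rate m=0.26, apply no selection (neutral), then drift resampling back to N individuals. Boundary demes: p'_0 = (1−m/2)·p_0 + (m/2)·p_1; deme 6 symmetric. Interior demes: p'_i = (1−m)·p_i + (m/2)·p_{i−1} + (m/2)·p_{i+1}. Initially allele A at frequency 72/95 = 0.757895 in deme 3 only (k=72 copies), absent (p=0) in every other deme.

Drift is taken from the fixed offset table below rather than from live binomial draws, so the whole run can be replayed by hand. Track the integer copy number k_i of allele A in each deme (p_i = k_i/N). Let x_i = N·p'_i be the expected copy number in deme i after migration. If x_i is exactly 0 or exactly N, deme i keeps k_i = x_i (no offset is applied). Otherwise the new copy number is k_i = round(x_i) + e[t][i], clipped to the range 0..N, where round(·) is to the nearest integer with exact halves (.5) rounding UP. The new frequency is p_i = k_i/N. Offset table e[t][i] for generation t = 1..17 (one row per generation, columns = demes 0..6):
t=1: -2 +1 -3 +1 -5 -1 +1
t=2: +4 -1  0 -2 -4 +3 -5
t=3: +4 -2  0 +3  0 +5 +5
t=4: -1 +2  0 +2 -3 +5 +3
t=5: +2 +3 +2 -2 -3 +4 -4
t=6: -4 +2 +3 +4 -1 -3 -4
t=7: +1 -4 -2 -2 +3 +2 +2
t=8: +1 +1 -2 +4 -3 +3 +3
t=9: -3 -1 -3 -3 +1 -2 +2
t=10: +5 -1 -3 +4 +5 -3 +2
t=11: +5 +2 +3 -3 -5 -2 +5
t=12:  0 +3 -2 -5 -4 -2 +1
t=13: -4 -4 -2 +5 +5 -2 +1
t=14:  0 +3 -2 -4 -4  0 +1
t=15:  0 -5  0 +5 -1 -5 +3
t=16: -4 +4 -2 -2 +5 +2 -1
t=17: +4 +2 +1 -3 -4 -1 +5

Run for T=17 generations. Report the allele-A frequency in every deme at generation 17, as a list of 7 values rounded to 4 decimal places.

[0.1053, 0.1263, 0.1053, 0.0947, 0.1158, 0.1263, 0.2316]

t=0: k=[0 0 0 72 0 0 0]
t=1: x=[0.0000 0.0000 9.3600 53.2800 9.3600 0.0000 0.0000] k=[0 0 6 54 4 0 0]
t=2: x=[0.0000 0.7800 11.4600 41.2600 9.9800 0.5200 0.0000] k=[0 0 11 39 6 4 0]
t=3: x=[0.0000 1.4300 13.2100 31.0700 10.0300 3.7400 0.5200] k=[0 0 13 34 10 9 6]
t=4: x=[0.0000 1.6900 14.0400 28.1500 12.9900 8.7400 6.3900] k=[0 4 14 30 10 14 9]
t=5: x=[0.5200 4.7800 14.7800 25.3200 13.1200 12.8300 9.6500] k=[3 8 17 23 10 17 6]
t=6: x=[3.6500 8.5200 16.6100 20.5300 12.6000 14.6600 7.4300] k=[0 11 20 25 12 12 3]
t=7: x=[1.4300 10.7400 19.4800 22.6600 13.6900 10.8300 4.1700] k=[2 7 17 21 17 13 6]
t=8: x=[2.6500 7.6500 16.2200 19.9600 17.0000 12.6100 6.9100] k=[4 9 14 24 14 16 10]
t=9: x=[4.6500 9.0000 14.6500 21.4000 15.5600 14.9600 10.7800] k=[2 8 12 18 17 13 13]
t=10: x=[2.7800 7.7400 12.2600 17.0900 16.6100 13.5200 13.0000] k=[8 7 9 21 22 11 15]
t=11: x=[7.8700 7.3900 10.3000 19.5700 20.4400 12.9500 14.4800] k=[13 9 13 17 15 11 19]
t=12: x=[12.4800 10.0400 13.0000 16.2200 14.7400 12.5600 17.9600] k=[12 13 11 11 11 11 19]
t=13: x=[12.1300 12.6100 11.2600 11.0000 11.0000 12.0400 17.9600] k=[8 9 9 16 16 10 19]
t=14: x=[8.1300 8.8700 9.9100 15.0900 15.2200 11.9500 17.8300] k=[8 12 8 11 11 12 19]
t=15: x=[8.5200 10.9600 8.9100 10.6100 11.1300 12.7800 18.0900] k=[9 6 9 16 10 8 21]
t=16: x=[8.6100 6.7800 9.5200 14.3100 10.5200 9.9500 19.3100] k=[5 11 8 12 16 12 18]
t=17: x=[5.7800 9.8300 8.9100 12.0000 14.9600 13.3000 17.2200] k=[10 12 10 9 11 12 22]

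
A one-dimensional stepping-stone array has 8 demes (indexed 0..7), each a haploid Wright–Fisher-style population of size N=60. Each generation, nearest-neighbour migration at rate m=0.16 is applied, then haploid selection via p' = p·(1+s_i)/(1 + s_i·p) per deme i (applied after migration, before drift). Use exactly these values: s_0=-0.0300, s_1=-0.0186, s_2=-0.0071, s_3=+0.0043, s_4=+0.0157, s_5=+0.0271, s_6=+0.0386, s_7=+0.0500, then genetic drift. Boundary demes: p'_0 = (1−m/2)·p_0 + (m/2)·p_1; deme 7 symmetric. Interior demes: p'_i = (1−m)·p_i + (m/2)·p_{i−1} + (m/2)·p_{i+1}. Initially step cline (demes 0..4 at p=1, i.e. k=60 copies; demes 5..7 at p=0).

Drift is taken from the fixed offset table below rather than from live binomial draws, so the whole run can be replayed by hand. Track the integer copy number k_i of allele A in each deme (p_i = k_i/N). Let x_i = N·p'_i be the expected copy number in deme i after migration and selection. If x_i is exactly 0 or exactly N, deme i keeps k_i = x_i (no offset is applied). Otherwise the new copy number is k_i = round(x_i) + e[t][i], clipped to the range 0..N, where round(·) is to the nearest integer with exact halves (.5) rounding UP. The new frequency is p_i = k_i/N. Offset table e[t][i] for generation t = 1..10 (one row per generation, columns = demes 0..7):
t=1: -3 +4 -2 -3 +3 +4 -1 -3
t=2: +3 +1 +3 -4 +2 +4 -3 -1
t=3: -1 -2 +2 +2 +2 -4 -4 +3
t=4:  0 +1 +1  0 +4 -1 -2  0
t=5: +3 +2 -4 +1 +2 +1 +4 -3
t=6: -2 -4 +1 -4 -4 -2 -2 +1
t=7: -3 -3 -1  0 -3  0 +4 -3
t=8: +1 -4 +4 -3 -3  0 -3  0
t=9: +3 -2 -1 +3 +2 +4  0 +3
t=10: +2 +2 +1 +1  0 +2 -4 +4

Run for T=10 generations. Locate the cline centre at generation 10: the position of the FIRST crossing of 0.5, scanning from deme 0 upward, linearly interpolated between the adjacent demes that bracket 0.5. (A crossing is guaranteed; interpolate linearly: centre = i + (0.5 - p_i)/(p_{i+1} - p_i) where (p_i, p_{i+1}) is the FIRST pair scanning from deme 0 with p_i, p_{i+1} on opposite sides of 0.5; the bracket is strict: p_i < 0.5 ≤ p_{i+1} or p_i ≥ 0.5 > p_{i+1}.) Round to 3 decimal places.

4.846

t=0: k=[60 60 60 60 60 0 0 0]
t=1: x=[60.0000 60.0000 60.0000 60.0000 55.2683 4.9194 0.0000 0.0000] k=[60 60 60 60 58 9 0 0]
t=2: x=[60.0000 60.0000 60.0000 59.8407 54.3206 12.4620 0.7474 0.0000] k=[60 60 60 56 56 16 0 0]
t=3: x=[60.0000 60.0000 59.6777 56.3348 52.8981 18.2579 1.3283 0.0000] k=[60 60 60 58 55 14 0 0]
t=4: x=[60.0000 60.0000 59.8389 57.9286 52.0678 16.4777 1.1624 0.0000] k=[60 60 60 58 56 15 0 0]
t=5: x=[60.0000 60.0000 59.8389 58.0083 52.9772 17.4086 1.2454 0.0000] k=[60 60 56 59 55 18 5 0]
t=6: x=[60.0000 59.6740 56.5368 58.4465 52.4633 20.2774 5.8365 0.4199] k=[60 56 58 54 48 18 4 1]
t=7: x=[59.6702 56.4173 57.5030 53.8637 46.2458 19.6315 5.0525 1.3007] k=[57 53 57 54 43 20 9 0]
t=8: x=[56.5832 53.5325 56.4161 53.3853 42.2354 21.3261 9.4578 0.7555] k=[58 50 60 50 39 21 6 1]
t=9: x=[57.2820 51.3013 58.3889 49.9559 38.6547 21.6083 7.0317 1.4683] k=[60 49 57 53 41 26 7 4]
t=10: x=[59.0932 50.3692 56.0136 52.3886 40.9630 26.0735 8.5540 4.4363] k=[60 52 57 53 41 28 5 8]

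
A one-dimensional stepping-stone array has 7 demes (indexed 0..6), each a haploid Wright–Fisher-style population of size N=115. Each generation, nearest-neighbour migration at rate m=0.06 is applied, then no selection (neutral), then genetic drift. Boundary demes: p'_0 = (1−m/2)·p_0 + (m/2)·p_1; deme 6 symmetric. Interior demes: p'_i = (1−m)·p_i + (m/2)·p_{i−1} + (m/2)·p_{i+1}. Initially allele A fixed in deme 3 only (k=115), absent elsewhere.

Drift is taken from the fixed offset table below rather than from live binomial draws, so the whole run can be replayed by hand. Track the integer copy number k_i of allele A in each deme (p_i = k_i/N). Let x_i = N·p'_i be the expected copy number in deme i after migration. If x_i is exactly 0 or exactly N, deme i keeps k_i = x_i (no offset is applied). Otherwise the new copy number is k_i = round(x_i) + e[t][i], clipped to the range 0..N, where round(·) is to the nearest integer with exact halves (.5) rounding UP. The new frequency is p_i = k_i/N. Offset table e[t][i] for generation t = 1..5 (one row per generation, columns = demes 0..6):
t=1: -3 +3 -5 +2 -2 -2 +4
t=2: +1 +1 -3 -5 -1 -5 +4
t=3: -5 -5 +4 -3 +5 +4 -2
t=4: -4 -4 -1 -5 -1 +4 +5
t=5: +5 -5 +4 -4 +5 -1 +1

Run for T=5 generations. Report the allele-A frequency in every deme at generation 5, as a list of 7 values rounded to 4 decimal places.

t=0: k=[0 0 0 115 0 0 0]
t=1: x=[0.0000 0.0000 3.4500 108.1000 3.4500 0.0000 0.0000] k=[0 0 0 110 1 0 0]
t=2: x=[0.0000 0.0000 3.3000 103.4300 4.2400 0.0300 0.0000] k=[0 0 0 98 3 0 0]
t=3: x=[0.0000 0.0000 2.9400 92.2100 5.7600 0.0900 0.0000] k=[0 0 7 89 11 4 0]
t=4: x=[0.0000 0.2100 9.2500 84.2000 13.1300 4.0900 0.1200] k=[0 0 8 79 12 8 5]
t=5: x=[0.0000 0.2400 9.8900 74.8600 13.8900 8.0300 5.0900] k=[0 0 14 71 19 7 6]

[0.0000, 0.0000, 0.1217, 0.6174, 0.1652, 0.0609, 0.0522]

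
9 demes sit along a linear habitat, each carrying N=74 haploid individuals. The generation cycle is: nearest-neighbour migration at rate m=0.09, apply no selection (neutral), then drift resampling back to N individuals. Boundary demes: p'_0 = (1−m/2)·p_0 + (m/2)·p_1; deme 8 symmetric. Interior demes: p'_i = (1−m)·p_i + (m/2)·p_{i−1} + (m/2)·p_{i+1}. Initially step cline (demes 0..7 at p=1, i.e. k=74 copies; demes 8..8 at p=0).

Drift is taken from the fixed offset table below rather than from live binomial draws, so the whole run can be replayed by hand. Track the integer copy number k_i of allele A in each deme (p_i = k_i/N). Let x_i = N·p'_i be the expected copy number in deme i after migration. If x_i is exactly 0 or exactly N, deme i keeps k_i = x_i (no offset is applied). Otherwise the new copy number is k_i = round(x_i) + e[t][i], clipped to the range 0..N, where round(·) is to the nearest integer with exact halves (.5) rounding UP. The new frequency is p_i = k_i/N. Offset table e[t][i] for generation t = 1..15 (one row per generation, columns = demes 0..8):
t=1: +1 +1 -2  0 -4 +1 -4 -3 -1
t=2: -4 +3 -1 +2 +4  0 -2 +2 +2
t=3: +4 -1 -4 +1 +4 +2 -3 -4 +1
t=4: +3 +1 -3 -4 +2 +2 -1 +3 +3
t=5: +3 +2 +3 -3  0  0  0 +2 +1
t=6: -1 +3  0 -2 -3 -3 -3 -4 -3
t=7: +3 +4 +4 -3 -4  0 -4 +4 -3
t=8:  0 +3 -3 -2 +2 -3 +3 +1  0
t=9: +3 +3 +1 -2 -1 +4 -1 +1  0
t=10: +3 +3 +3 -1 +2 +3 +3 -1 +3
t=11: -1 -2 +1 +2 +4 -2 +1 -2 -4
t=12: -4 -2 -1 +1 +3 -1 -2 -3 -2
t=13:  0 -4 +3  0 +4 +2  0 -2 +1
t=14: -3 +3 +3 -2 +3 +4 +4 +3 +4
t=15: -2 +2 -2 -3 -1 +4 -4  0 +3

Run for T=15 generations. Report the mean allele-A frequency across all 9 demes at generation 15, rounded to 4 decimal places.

0.8649

t=0: k=[74 74 74 74 74 74 74 74 0]
t=1: x=[74.0000 74.0000 74.0000 74.0000 74.0000 74.0000 74.0000 70.6700 3.3300] k=[74 74 74 74 74 74 74 68 2]
t=2: x=[74.0000 74.0000 74.0000 74.0000 74.0000 74.0000 73.7300 65.3000 4.9700] k=[74 74 74 74 74 74 72 67 7]
t=3: x=[74.0000 74.0000 74.0000 74.0000 74.0000 73.9100 71.8650 64.5250 9.7000] k=[74 74 74 74 74 74 69 61 11]
t=4: x=[74.0000 74.0000 74.0000 74.0000 74.0000 73.7750 68.8650 59.1100 13.2500] k=[74 74 74 74 74 74 68 62 16]
t=5: x=[74.0000 74.0000 74.0000 74.0000 74.0000 73.7300 68.0000 60.2000 18.0700] k=[74 74 74 74 74 74 68 62 19]
t=6: x=[74.0000 74.0000 74.0000 74.0000 74.0000 73.7300 68.0000 60.3350 20.9350] k=[74 74 74 74 74 71 65 56 18]
t=7: x=[74.0000 74.0000 74.0000 74.0000 73.8650 70.8650 64.8650 54.6950 19.7100] k=[74 74 74 74 70 71 61 59 17]
t=8: x=[74.0000 74.0000 74.0000 73.8200 70.2250 70.5050 61.3600 57.2000 18.8900] k=[74 74 74 72 72 68 64 58 19]
t=9: x=[74.0000 74.0000 73.9100 72.0900 71.8200 68.0000 63.9100 56.5150 20.7550] k=[74 74 74 70 71 72 63 58 21]
t=10: x=[74.0000 74.0000 73.8200 70.2250 71.0000 71.5500 63.1800 56.5600 22.6650] k=[74 74 74 69 73 74 66 56 26]
t=11: x=[74.0000 74.0000 73.7750 69.4050 72.8650 73.5950 65.9100 55.1000 27.3500] k=[74 74 74 71 74 72 67 53 23]
t=12: x=[74.0000 74.0000 73.8650 71.2700 73.7750 71.8650 66.5950 52.2800 24.3500] k=[74 74 73 72 74 71 65 49 22]
t=13: x=[74.0000 73.9550 73.0000 72.1350 73.7750 70.8650 64.5500 48.5050 23.2150] k=[74 70 74 72 74 73 65 47 24]
t=14: x=[73.8200 70.3600 73.7300 72.1800 73.8650 72.6850 64.5500 46.7750 25.0350] k=[71 73 74 70 74 74 69 50 29]
t=15: x=[71.0900 72.9550 73.7750 70.3600 73.8200 73.7750 68.3700 49.9100 29.9450] k=[69 74 72 67 73 74 64 50 33]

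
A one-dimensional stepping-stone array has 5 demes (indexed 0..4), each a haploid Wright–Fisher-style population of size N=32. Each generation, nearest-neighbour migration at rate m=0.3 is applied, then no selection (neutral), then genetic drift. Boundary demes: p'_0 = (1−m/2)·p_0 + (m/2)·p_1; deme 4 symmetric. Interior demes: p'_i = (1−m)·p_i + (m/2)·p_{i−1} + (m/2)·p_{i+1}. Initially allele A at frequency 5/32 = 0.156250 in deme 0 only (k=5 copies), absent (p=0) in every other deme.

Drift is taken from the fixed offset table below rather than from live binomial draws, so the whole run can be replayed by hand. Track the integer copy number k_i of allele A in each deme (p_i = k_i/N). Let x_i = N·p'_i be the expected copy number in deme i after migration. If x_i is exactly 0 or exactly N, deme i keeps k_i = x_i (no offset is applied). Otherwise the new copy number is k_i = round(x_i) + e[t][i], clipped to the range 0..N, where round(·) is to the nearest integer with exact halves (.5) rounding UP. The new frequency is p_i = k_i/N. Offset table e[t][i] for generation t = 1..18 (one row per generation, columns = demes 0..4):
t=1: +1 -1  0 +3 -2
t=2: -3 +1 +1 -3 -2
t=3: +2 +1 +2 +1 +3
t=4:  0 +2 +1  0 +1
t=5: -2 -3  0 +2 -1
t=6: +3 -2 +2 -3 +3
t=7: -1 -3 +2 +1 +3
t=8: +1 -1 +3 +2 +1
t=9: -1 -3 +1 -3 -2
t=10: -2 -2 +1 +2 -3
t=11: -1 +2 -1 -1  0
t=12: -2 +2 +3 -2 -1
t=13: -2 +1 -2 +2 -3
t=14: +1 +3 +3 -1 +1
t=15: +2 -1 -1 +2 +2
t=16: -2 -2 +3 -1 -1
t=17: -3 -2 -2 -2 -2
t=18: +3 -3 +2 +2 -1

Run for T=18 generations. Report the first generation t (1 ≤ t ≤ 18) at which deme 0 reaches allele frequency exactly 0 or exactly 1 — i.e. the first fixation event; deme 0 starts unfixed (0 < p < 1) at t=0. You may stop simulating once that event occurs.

10

t=0: k=[5 0 0 0 0]
t=1: x=[4.2500 0.7500 0.0000 0.0000 0.0000] k=[5 0 0 0 0]
t=2: x=[4.2500 0.7500 0.0000 0.0000 0.0000] k=[1 2 0 0 0]
t=3: x=[1.1500 1.5500 0.3000 0.0000 0.0000] k=[3 3 2 0 0]
t=4: x=[3.0000 2.8500 1.8500 0.3000 0.0000] k=[3 5 3 0 0]
t=5: x=[3.3000 4.4000 2.8500 0.4500 0.0000] k=[1 1 3 2 0]
t=6: x=[1.0000 1.3000 2.5500 1.8500 0.3000] k=[4 0 5 0 3]
t=7: x=[3.4000 1.3500 3.5000 1.2000 2.5500] k=[2 0 6 2 6]
t=8: x=[1.7000 1.2000 4.5000 3.2000 5.4000] k=[3 0 8 5 6]
t=9: x=[2.5500 1.6500 6.3500 5.6000 5.8500] k=[2 0 7 3 4]
t=10: x=[1.7000 1.3500 5.3500 3.7500 3.8500] k=[0 0 6 6 1]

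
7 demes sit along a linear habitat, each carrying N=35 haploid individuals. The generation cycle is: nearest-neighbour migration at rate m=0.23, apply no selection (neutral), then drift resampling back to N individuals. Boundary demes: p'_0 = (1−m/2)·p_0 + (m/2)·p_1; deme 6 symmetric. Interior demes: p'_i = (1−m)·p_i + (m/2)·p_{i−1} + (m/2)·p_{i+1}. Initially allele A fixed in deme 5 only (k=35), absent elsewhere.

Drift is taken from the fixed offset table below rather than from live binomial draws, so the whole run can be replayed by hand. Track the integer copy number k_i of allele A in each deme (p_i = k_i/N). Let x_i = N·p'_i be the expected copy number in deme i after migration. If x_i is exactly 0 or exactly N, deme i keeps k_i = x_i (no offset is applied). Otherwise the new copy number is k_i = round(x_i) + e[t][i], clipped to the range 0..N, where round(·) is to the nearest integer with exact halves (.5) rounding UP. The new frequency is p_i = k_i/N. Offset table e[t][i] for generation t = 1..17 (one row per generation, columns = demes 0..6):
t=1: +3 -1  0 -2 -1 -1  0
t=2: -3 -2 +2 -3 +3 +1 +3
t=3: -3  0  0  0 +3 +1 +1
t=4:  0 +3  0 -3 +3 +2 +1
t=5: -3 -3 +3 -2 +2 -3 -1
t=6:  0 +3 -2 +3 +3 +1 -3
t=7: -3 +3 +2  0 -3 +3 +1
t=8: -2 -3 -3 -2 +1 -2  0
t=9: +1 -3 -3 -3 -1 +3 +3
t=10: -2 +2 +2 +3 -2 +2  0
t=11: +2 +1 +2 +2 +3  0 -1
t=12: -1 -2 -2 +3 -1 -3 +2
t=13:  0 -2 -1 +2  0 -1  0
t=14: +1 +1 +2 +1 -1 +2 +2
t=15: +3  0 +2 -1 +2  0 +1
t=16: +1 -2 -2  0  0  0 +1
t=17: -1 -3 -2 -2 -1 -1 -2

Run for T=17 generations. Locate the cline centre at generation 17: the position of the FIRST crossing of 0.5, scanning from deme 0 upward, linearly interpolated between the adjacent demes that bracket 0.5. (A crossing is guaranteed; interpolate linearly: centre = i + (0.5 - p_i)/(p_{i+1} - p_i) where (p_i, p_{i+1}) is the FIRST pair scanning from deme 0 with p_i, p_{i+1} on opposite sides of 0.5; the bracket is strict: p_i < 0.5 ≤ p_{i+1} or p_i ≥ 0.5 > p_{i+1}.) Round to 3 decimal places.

t=0: k=[0 0 0 0 0 35 0]
t=1: x=[0.0000 0.0000 0.0000 0.0000 4.0250 26.9500 4.0250] k=[0 0 0 0 3 26 4]
t=2: x=[0.0000 0.0000 0.0000 0.3450 5.3000 20.8250 6.5300] k=[0 0 0 0 8 22 10]
t=3: x=[0.0000 0.0000 0.0000 0.9200 8.6900 19.0100 11.3800] k=[0 0 0 1 12 20 12]
t=4: x=[0.0000 0.0000 0.1150 2.1500 11.6550 18.1600 12.9200] k=[0 0 0 0 15 20 14]
t=5: x=[0.0000 0.0000 0.0000 1.7250 13.8500 18.7350 14.6900] k=[0 0 0 0 16 16 14]
t=6: x=[0.0000 0.0000 0.0000 1.8400 14.1600 15.7700 14.2300] k=[0 0 0 5 17 17 11]
t=7: x=[0.0000 0.0000 0.5750 5.8050 15.6200 16.3100 11.6900] k=[0 0 3 6 13 19 13]
t=8: x=[0.0000 0.3450 3.0000 6.4600 12.8850 17.6200 13.6900] k=[0 0 0 4 14 16 14]
t=9: x=[0.0000 0.0000 0.4600 4.6900 13.0800 15.5400 14.2300] k=[0 0 0 2 12 19 17]
t=10: x=[0.0000 0.0000 0.2300 2.9200 11.6550 17.9650 17.2300] k=[0 0 2 6 10 20 17]
t=11: x=[0.0000 0.2300 2.2300 6.0000 10.6900 18.5050 17.3450] k=[0 1 4 8 14 19 16]
t=12: x=[0.1150 1.2300 4.1150 8.2300 13.8850 18.0800 16.3450] k=[0 0 2 11 13 15 18]
t=13: x=[0.0000 0.2300 2.8050 10.1950 13.0000 15.1150 17.6550] k=[0 0 2 12 13 14 18]
t=14: x=[0.0000 0.2300 2.9200 10.9650 13.0000 14.3450 17.5400] k=[0 1 5 12 12 16 20]
t=15: x=[0.1150 1.3450 5.3450 11.1950 12.4600 16.0000 19.5400] k=[3 1 7 10 14 16 21]
t=16: x=[2.7700 1.9200 6.6550 10.1150 13.7700 16.3450 20.4250] k=[4 0 5 10 14 16 21]
t=17: x=[3.5400 1.0350 5.0000 9.8850 13.7700 16.3450 20.4250] k=[3 0 3 8 13 15 18]

5.833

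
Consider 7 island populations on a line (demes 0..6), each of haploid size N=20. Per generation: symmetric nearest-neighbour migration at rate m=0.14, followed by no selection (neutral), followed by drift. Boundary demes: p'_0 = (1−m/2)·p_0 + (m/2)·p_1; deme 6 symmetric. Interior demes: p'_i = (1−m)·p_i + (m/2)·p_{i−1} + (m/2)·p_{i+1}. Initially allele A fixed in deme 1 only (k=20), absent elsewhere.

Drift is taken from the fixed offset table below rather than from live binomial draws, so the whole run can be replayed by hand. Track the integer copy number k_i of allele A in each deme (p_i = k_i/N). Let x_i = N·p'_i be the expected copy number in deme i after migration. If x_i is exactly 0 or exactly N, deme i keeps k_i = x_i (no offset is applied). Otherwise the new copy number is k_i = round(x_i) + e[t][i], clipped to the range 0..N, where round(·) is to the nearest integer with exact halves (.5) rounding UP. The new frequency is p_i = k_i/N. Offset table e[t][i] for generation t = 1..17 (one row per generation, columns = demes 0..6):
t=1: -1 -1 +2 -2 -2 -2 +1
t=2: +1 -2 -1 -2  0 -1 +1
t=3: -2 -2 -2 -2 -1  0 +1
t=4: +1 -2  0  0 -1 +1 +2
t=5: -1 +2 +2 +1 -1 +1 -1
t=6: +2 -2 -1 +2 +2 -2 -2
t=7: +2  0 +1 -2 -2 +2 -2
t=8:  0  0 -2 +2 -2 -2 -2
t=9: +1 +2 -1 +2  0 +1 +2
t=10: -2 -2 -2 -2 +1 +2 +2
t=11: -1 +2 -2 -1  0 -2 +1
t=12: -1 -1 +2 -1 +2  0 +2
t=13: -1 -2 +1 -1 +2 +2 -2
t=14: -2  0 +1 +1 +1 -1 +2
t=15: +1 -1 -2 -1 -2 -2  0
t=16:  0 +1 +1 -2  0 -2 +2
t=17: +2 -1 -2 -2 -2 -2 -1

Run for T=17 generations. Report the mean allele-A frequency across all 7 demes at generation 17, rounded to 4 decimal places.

t=0: k=[0 20 0 0 0 0 0]
t=1: x=[1.4000 17.2000 1.4000 0.0000 0.0000 0.0000 0.0000] k=[0 16 3 0 0 0 0]
t=2: x=[1.1200 13.9700 3.7000 0.2100 0.0000 0.0000 0.0000] k=[2 12 3 0 0 0 0]
t=3: x=[2.7000 10.6700 3.4200 0.2100 0.0000 0.0000 0.0000] k=[1 9 1 0 0 0 0]
t=4: x=[1.5600 7.8800 1.4900 0.0700 0.0000 0.0000 0.0000] k=[3 6 1 0 0 0 0]
t=5: x=[3.2100 5.4400 1.2800 0.0700 0.0000 0.0000 0.0000] k=[2 7 3 1 0 0 0]
t=6: x=[2.3500 6.3700 3.1400 1.0700 0.0700 0.0000 0.0000] k=[4 4 2 3 2 0 0]
t=7: x=[4.0000 3.8600 2.2100 2.8600 1.9300 0.1400 0.0000] k=[6 4 3 1 0 2 0]
t=8: x=[5.8600 4.0700 2.9300 1.0700 0.2100 1.7200 0.1400] k=[6 4 1 3 0 0 0]
t=9: x=[5.8600 3.9300 1.3500 2.6500 0.2100 0.0000 0.0000] k=[7 6 0 5 0 0 0]
t=10: x=[6.9300 5.6500 0.7700 4.3000 0.3500 0.0000 0.0000] k=[5 4 0 2 1 0 0]
t=11: x=[4.9300 3.7900 0.4200 1.7900 1.0000 0.0700 0.0000] k=[4 6 0 1 1 0 0]
t=12: x=[4.1400 5.4400 0.4900 0.9300 0.9300 0.0700 0.0000] k=[3 4 2 0 3 0 0]
t=13: x=[3.0700 3.7900 2.0000 0.3500 2.5800 0.2100 0.0000] k=[2 2 3 0 5 2 0]
t=14: x=[2.0000 2.0700 2.7200 0.5600 4.4400 2.0700 0.1400] k=[0 2 4 2 5 1 2]
t=15: x=[0.1400 2.0000 3.7200 2.3500 4.5100 1.3500 1.9300] k=[1 1 2 1 3 0 2]
t=16: x=[1.0000 1.0700 1.8600 1.2100 2.6500 0.3500 1.8600] k=[1 2 3 0 3 0 4]
t=17: x=[1.0700 2.0000 2.7200 0.4200 2.5800 0.4900 3.7200] k=[3 1 1 0 1 0 3]

0.0643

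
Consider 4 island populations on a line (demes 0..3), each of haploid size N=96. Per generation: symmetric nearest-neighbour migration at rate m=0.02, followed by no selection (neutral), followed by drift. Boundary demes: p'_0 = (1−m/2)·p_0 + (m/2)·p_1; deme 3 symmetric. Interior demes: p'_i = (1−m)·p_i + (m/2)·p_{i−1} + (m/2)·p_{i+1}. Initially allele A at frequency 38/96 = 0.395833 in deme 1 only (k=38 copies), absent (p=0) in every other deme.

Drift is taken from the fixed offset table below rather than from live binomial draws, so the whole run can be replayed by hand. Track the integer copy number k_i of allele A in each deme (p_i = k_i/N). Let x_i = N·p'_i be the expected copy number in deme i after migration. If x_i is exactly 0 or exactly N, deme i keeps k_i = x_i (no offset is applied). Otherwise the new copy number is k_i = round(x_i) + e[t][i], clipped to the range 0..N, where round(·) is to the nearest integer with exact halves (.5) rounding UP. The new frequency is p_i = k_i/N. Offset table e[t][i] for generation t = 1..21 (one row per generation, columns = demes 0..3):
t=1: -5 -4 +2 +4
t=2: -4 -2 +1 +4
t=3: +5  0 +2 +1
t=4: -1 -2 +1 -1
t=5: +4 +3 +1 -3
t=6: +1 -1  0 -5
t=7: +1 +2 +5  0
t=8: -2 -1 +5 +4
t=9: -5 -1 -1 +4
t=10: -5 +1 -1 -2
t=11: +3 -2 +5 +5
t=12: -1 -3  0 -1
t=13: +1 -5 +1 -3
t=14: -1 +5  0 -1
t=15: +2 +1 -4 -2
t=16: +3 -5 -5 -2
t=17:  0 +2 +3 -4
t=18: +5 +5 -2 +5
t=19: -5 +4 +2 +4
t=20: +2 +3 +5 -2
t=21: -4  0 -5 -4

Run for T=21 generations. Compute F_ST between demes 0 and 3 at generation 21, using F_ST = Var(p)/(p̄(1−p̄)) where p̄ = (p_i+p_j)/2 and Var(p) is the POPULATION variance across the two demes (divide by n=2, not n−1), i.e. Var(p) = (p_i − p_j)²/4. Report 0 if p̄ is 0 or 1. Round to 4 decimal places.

0.0027

t=0: k=[0 38 0 0]
t=1: x=[0.3800 37.2400 0.3800 0.0000] k=[0 33 2 0]
t=2: x=[0.3300 32.3600 2.2900 0.0200] k=[0 30 3 4]
t=3: x=[0.3000 29.4300 3.2800 3.9900] k=[5 29 5 5]
t=4: x=[5.2400 28.5200 5.2400 5.0000] k=[4 27 6 4]
t=5: x=[4.2300 26.5600 6.1900 4.0200] k=[8 30 7 1]
t=6: x=[8.2200 29.5500 7.1700 1.0600] k=[9 29 7 0]
t=7: x=[9.2000 28.5800 7.1500 0.0700] k=[10 31 12 0]
t=8: x=[10.2100 30.6000 12.0700 0.1200] k=[8 30 17 4]
t=9: x=[8.2200 29.6500 17.0000 4.1300] k=[3 29 16 8]
t=10: x=[3.2600 28.6100 16.0500 8.0800] k=[0 30 15 6]
t=11: x=[0.3000 29.5500 15.0600 6.0900] k=[3 28 20 11]
t=12: x=[3.2500 27.6700 19.9900 11.0900] k=[2 25 20 10]
t=13: x=[2.2300 24.7200 19.9500 10.1000] k=[3 20 21 7]
t=14: x=[3.1700 19.8400 20.8500 7.1400] k=[2 25 21 6]
t=15: x=[2.2300 24.7300 20.8900 6.1500] k=[4 26 17 4]
t=16: x=[4.2200 25.6900 16.9600 4.1300] k=[7 21 12 2]
t=17: x=[7.1400 20.7700 11.9900 2.1000] k=[7 23 15 0]
t=18: x=[7.1600 22.7600 14.9300 0.1500] k=[12 28 13 5]
t=19: x=[12.1600 27.6900 13.0700 5.0800] k=[7 32 15 9]
t=20: x=[7.2500 31.5800 15.1100 9.0600] k=[9 35 20 7]
t=21: x=[9.2600 34.5900 20.0200 7.1300] k=[5 35 15 3]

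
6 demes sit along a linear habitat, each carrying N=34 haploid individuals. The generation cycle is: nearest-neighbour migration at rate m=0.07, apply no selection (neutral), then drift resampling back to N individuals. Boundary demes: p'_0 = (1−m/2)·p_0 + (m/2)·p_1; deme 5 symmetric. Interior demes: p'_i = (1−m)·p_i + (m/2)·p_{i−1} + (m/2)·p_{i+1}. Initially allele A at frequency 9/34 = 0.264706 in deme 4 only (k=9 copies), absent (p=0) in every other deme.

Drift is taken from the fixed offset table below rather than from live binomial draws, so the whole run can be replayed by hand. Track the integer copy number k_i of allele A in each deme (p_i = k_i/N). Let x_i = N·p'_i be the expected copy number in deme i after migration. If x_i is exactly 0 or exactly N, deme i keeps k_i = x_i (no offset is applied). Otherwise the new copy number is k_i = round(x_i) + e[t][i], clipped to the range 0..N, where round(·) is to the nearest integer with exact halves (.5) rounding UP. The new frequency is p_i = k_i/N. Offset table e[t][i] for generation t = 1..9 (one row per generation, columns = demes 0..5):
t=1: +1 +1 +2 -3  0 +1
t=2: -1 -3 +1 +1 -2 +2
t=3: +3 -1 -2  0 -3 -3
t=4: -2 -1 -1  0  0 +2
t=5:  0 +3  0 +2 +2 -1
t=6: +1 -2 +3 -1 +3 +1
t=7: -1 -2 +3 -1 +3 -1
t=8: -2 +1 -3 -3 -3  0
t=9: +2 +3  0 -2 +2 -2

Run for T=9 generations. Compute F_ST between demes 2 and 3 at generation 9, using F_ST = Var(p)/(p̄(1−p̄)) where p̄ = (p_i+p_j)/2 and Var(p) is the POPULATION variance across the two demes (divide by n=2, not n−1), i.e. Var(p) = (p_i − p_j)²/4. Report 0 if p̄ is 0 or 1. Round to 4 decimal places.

t=0: k=[0 0 0 0 9 0]
t=1: x=[0.0000 0.0000 0.0000 0.3150 8.3700 0.3150] k=[0 0 0 0 8 1]
t=2: x=[0.0000 0.0000 0.0000 0.2800 7.4750 1.2450] k=[0 0 0 1 5 3]
t=3: x=[0.0000 0.0000 0.0350 1.1050 4.7900 3.0700] k=[0 0 0 1 2 0]
t=4: x=[0.0000 0.0000 0.0350 1.0000 1.8950 0.0700] k=[0 0 0 1 2 2]
t=5: x=[0.0000 0.0000 0.0350 1.0000 1.9650 2.0000] k=[0 0 0 3 4 1]
t=6: x=[0.0000 0.0000 0.1050 2.9300 3.8600 1.1050] k=[0 0 3 2 7 2]
t=7: x=[0.0000 0.1050 2.8600 2.2100 6.6500 2.1750] k=[0 0 6 1 10 1]
t=8: x=[0.0000 0.2100 5.6150 1.4900 9.3700 1.3150] k=[0 1 3 0 6 1]
t=9: x=[0.0350 1.0350 2.8250 0.3150 5.6150 1.1750] k=[2 4 3 0 8 0]

0.0462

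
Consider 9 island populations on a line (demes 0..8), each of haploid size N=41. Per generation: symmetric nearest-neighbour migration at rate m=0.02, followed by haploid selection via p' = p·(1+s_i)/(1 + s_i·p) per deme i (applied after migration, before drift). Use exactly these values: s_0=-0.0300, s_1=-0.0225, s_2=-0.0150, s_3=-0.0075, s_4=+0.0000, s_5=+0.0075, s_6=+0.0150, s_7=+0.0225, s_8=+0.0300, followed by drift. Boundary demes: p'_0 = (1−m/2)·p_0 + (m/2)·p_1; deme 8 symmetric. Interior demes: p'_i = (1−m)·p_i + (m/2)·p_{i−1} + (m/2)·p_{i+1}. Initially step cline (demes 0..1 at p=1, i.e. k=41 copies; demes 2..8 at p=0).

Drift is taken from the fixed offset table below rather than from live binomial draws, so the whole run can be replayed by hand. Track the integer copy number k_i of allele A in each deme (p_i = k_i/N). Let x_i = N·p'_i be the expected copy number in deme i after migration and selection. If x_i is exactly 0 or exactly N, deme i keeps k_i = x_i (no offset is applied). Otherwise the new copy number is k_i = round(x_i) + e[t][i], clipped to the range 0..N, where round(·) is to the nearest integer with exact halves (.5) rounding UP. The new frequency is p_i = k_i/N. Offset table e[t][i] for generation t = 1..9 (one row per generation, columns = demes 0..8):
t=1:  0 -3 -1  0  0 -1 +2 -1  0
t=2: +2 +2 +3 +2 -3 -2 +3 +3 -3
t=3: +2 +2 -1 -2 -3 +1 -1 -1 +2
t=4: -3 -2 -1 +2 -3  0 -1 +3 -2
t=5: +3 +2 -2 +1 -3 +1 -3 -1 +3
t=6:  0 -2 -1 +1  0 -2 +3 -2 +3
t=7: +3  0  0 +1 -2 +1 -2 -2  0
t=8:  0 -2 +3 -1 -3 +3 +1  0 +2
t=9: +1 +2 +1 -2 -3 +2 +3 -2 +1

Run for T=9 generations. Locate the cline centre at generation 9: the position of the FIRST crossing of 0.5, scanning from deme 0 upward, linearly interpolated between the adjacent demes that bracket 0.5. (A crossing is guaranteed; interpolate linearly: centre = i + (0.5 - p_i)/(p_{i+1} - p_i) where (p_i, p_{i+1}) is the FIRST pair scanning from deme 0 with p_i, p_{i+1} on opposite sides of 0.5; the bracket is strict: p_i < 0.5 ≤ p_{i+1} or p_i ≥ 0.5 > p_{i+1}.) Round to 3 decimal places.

1.529

t=0: k=[41 41 0 0 0 0 0 0 0]
t=1: x=[41.0000 40.5807 0.4039 0.0000 0.0000 0.0000 0.0000 0.0000 0.0000] k=[41 38 0 0 0 0 0 0 0]
t=2: x=[40.9691 37.5793 0.3744 0.0000 0.0000 0.0000 0.0000 0.0000 0.0000] k=[41 40 3 0 0 0 0 0 0]
t=3: x=[40.9897 39.6098 3.2939 0.0298 0.0000 0.0000 0.0000 0.0000 0.0000] k=[41 41 2 0 0 0 0 0 0]
t=4: x=[41.0000 40.6011 2.3365 0.0199 0.0000 0.0000 0.0000 0.0000 0.0000] k=[41 39 1 2 0 0 0 0 0]
t=5: x=[40.9794 38.5889 1.3698 1.9559 0.0200 0.0000 0.0000 0.0000 0.0000] k=[41 41 0 3 0 0 0 0 0]
t=6: x=[41.0000 40.5807 0.4335 2.9195 0.0300 0.0000 0.0000 0.0000 0.0000] k=[41 39 0 4 0 0 0 0 0]
t=7: x=[40.9794 38.5787 0.4236 3.8934 0.0400 0.0000 0.0000 0.0000 0.0000] k=[41 39 0 5 0 0 0 0 0]
t=8: x=[40.9794 38.5787 0.4335 4.8676 0.0500 0.0000 0.0000 0.0000 0.0000] k=[41 37 3 4 0 0 0 0 0]
t=9: x=[40.9588 36.6116 3.3038 3.9232 0.0400 0.0000 0.0000 0.0000 0.0000] k=[41 39 4 2 0 0 0 0 0]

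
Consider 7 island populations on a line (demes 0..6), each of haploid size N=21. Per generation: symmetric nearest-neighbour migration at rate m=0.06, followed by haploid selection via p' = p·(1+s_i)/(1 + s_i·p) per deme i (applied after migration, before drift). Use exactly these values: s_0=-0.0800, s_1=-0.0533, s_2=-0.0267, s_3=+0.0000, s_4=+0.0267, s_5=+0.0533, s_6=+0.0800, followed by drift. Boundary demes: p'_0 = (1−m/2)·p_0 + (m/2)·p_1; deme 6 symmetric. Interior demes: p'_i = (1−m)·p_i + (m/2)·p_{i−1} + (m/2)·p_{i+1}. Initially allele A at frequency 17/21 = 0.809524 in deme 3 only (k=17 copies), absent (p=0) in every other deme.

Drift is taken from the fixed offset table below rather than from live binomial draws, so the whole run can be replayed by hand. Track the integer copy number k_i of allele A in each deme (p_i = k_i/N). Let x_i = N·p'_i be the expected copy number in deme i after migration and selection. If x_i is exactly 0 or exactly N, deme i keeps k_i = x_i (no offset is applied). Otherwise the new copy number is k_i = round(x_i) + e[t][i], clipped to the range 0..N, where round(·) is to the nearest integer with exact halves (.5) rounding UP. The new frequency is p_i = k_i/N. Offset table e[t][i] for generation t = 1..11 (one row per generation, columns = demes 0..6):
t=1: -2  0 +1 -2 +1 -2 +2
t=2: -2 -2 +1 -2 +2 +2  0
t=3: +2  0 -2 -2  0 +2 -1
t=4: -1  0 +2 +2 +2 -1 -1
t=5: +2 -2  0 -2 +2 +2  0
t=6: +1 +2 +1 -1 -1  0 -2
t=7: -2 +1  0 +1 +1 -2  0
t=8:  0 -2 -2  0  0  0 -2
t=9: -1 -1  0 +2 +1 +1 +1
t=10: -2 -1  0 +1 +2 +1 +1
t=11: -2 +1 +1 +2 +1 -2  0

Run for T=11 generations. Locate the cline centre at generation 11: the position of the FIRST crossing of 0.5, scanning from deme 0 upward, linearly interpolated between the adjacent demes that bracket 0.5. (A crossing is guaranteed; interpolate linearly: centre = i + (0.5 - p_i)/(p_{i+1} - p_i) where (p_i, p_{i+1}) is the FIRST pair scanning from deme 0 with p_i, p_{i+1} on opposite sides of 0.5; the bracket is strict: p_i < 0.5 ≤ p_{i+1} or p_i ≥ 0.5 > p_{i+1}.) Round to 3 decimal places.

t=0: k=[0 0 0 17 0 0 0]
t=1: x=[0.0000 0.0000 0.4967 15.9800 0.5233 0.0000 0.0000] k=[0 0 1 14 2 0 0]
t=2: x=[0.0000 0.0284 1.3260 13.2500 2.3545 0.0632 0.0000] k=[0 0 2 11 4 2 0]
t=3: x=[0.0000 0.0568 2.1571 10.5200 4.2384 2.0960 0.0648] k=[0 0 0 9 4 4 0]
t=4: x=[0.0000 0.0000 0.2629 8.5800 4.2384 4.0470 0.1295] k=[0 0 2 11 6 3 0]
t=5: x=[0.0000 0.0568 2.1571 10.5800 6.1742 3.1360 0.0972] k=[0 0 2 9 8 5 0]
t=6: x=[0.0000 0.0568 2.0983 8.7600 8.0705 5.1389 0.1619] k=[0 2 3 8 7 5 0]
t=7: x=[0.0552 1.8744 3.0488 7.8200 7.0932 5.1080 0.1619] k=[0 3 3 9 8 3 0]
t=8: x=[0.0828 2.7754 3.1077 8.7900 8.0101 3.1983 0.0972] k=[0 1 1 9 8 3 0]
t=9: x=[0.0276 0.9206 1.2088 8.7300 8.0101 3.1983 0.0972] k=[0 0 1 11 9 4 1]
t=10: x=[0.0000 0.0284 1.2381 10.6400 9.0454 4.2328 1.1723] k=[0 0 1 12 11 5 2]
t=11: x=[0.0000 0.0284 1.2674 11.6400 10.9881 5.2929 2.2394] k=[0 1 2 14 12 3 2]

2.708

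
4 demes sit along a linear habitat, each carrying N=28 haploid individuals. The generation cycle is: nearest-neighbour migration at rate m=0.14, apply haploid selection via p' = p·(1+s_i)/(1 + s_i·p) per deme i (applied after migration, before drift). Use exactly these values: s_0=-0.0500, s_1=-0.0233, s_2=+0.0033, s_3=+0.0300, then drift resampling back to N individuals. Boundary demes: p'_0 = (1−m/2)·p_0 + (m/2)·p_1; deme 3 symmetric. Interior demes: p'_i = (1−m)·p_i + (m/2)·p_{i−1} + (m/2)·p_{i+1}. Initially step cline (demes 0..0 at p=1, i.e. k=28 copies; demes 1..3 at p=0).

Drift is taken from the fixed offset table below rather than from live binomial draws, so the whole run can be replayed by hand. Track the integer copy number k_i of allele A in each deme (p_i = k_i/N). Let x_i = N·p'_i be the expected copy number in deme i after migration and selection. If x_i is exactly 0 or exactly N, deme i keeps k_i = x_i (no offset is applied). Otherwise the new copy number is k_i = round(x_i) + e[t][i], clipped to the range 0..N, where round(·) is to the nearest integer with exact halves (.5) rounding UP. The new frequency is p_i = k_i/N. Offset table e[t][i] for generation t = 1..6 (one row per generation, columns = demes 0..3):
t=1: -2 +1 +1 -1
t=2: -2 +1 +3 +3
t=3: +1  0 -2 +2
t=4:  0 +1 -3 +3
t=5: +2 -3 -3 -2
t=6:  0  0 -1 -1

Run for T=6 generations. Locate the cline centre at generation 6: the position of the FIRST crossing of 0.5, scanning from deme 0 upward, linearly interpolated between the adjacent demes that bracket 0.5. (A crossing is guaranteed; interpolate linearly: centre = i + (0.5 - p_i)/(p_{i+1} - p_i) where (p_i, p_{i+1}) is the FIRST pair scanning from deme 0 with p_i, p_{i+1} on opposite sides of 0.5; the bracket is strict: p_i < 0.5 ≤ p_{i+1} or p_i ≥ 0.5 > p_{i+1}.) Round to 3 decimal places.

t=0: k=[28 0 0 0]
t=1: x=[25.9444 1.9175 0.0000 0.0000] k=[24 3 0 0]
t=2: x=[22.3007 4.1755 0.2107 0.0000] k=[20 5 3 0]
t=3: x=[18.6330 5.8008 2.9387 0.2163] k=[20 6 1 2]
t=4: x=[18.7043 6.5114 1.4244 1.9838] k=[19 8 0 5]
t=5: x=[17.9012 8.0739 0.9129 4.7658] k=[20 5 0 3]
t=6: x=[18.6330 5.5937 0.5618 2.8651] k=[19 6 0 2]

0.385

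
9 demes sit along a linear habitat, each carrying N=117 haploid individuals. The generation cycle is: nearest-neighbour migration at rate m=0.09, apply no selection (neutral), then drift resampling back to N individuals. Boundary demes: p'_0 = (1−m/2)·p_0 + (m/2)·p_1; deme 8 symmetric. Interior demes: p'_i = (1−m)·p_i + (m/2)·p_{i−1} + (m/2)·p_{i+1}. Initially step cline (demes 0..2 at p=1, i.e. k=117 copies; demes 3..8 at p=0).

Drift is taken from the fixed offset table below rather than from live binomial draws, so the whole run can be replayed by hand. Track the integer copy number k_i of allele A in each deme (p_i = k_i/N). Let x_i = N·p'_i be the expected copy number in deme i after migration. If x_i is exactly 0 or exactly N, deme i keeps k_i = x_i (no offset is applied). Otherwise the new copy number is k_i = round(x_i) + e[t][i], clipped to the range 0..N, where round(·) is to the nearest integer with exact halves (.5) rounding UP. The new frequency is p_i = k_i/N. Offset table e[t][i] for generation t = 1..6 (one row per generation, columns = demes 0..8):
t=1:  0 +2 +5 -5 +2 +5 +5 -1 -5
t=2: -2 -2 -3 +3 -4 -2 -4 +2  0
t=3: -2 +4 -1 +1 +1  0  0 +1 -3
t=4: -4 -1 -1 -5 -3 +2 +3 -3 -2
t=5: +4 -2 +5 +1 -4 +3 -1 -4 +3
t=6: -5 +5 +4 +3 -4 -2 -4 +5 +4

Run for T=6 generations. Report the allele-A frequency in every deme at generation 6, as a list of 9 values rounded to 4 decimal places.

t=0: k=[117 117 117 0 0 0 0 0 0]
t=1: x=[117.0000 117.0000 111.7350 5.2650 0.0000 0.0000 0.0000 0.0000 0.0000] k=[117 117 117 0 0 0 0 0 0]
t=2: x=[117.0000 117.0000 111.7350 5.2650 0.0000 0.0000 0.0000 0.0000 0.0000] k=[117 117 109 8 0 0 0 0 0]
t=3: x=[117.0000 116.6400 104.8150 12.1850 0.3600 0.0000 0.0000 0.0000 0.0000] k=[117 117 104 13 1 0 0 0 0]
t=4: x=[117.0000 116.4150 100.4900 16.5550 1.4950 0.0450 0.0000 0.0000 0.0000] k=[117 115 99 12 0 2 0 0 0]
t=5: x=[116.9100 114.3700 95.8050 15.3750 0.6300 1.8200 0.0900 0.0000 0.0000] k=[117 112 101 16 0 5 0 0 0]
t=6: x=[116.7750 111.7300 97.6700 19.1050 0.9450 4.5500 0.2250 0.0000 0.0000] k=[112 117 102 22 0 3 0 0 0]

[0.9573, 1.0000, 0.8718, 0.1880, 0.0000, 0.0256, 0.0000, 0.0000, 0.0000]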